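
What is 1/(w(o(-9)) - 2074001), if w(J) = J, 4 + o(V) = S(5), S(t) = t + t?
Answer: -1/2073995 ≈ -4.8216e-7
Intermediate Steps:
S(t) = 2*t
o(V) = 6 (o(V) = -4 + 2*5 = -4 + 10 = 6)
1/(w(o(-9)) - 2074001) = 1/(6 - 2074001) = 1/(-2073995) = -1/2073995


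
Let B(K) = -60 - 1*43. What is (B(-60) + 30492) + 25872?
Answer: 56261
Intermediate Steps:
B(K) = -103 (B(K) = -60 - 43 = -103)
(B(-60) + 30492) + 25872 = (-103 + 30492) + 25872 = 30389 + 25872 = 56261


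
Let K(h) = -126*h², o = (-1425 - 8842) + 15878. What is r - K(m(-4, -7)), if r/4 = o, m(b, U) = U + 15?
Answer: 30508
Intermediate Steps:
m(b, U) = 15 + U
o = 5611 (o = -10267 + 15878 = 5611)
r = 22444 (r = 4*5611 = 22444)
r - K(m(-4, -7)) = 22444 - (-126)*(15 - 7)² = 22444 - (-126)*8² = 22444 - (-126)*64 = 22444 - 1*(-8064) = 22444 + 8064 = 30508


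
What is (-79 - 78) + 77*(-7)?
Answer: -696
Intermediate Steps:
(-79 - 78) + 77*(-7) = -157 - 539 = -696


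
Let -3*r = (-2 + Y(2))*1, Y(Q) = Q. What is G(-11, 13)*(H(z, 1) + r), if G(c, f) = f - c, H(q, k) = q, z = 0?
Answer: 0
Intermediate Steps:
r = 0 (r = -(-2 + 2)/3 = -0 = -⅓*0 = 0)
G(-11, 13)*(H(z, 1) + r) = (13 - 1*(-11))*(0 + 0) = (13 + 11)*0 = 24*0 = 0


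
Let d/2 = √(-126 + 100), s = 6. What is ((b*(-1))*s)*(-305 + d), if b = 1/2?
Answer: 915 - 6*I*√26 ≈ 915.0 - 30.594*I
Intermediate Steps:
b = ½ ≈ 0.50000
d = 2*I*√26 (d = 2*√(-126 + 100) = 2*√(-26) = 2*(I*√26) = 2*I*√26 ≈ 10.198*I)
((b*(-1))*s)*(-305 + d) = (((½)*(-1))*6)*(-305 + 2*I*√26) = (-½*6)*(-305 + 2*I*√26) = -3*(-305 + 2*I*√26) = 915 - 6*I*√26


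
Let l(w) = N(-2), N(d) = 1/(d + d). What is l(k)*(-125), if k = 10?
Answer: 125/4 ≈ 31.250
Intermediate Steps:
N(d) = 1/(2*d)
l(w) = -¼ (l(w) = (½)/(-2) = (½)*(-½) = -¼)
l(k)*(-125) = -¼*(-125) = 125/4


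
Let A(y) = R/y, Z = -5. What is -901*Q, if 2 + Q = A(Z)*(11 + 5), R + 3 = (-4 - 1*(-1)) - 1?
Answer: -91902/5 ≈ -18380.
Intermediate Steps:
R = -7 (R = -3 + ((-4 - 1*(-1)) - 1) = -3 + ((-4 + 1) - 1) = -3 + (-3 - 1) = -3 - 4 = -7)
A(y) = -7/y
Q = 102/5 (Q = -2 + (-7/(-5))*(11 + 5) = -2 - 7*(-1/5)*16 = -2 + (7/5)*16 = -2 + 112/5 = 102/5 ≈ 20.400)
-901*Q = -901*102/5 = -91902/5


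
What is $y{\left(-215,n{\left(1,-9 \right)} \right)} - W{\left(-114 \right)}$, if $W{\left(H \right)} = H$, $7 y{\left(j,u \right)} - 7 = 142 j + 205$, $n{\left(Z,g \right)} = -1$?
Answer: $- \frac{29520}{7} \approx -4217.1$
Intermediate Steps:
$y{\left(j,u \right)} = \frac{212}{7} + \frac{142 j}{7}$ ($y{\left(j,u \right)} = 1 + \frac{142 j + 205}{7} = 1 + \frac{205 + 142 j}{7} = 1 + \left(\frac{205}{7} + \frac{142 j}{7}\right) = \frac{212}{7} + \frac{142 j}{7}$)
$y{\left(-215,n{\left(1,-9 \right)} \right)} - W{\left(-114 \right)} = \left(\frac{212}{7} + \frac{142}{7} \left(-215\right)\right) - -114 = \left(\frac{212}{7} - \frac{30530}{7}\right) + 114 = - \frac{30318}{7} + 114 = - \frac{29520}{7}$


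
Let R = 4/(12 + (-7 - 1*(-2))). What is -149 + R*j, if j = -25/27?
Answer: -28261/189 ≈ -149.53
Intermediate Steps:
j = -25/27 (j = -25*1/27 = -25/27 ≈ -0.92593)
R = 4/7 (R = 4/(12 + (-7 + 2)) = 4/(12 - 5) = 4/7 ≈ 0.57143)
-149 + R*j = -149 + (4/7)*(-25/27) = -149 - 100/189 = -28261/189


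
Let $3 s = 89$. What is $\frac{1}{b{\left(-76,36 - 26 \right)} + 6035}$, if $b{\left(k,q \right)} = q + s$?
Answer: $\frac{3}{18224} \approx 0.00016462$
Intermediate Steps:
$s = \frac{89}{3}$ ($s = \frac{1}{3} \cdot 89 = \frac{89}{3} \approx 29.667$)
$b{\left(k,q \right)} = \frac{89}{3} + q$ ($b{\left(k,q \right)} = q + \frac{89}{3} = \frac{89}{3} + q$)
$\frac{1}{b{\left(-76,36 - 26 \right)} + 6035} = \frac{1}{\left(\frac{89}{3} + \left(36 - 26\right)\right) + 6035} = \frac{1}{\left(\frac{89}{3} + 10\right) + 6035} = \frac{1}{\frac{119}{3} + 6035} = \frac{1}{\frac{18224}{3}} = \frac{3}{18224}$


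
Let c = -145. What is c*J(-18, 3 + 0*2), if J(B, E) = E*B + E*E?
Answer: 6525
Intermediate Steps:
J(B, E) = E² + B*E (J(B, E) = B*E + E² = E² + B*E)
c*J(-18, 3 + 0*2) = -145*(3 + 0*2)*(-18 + (3 + 0*2)) = -145*(3 + 0)*(-18 + (3 + 0)) = -435*(-18 + 3) = -435*(-15) = -145*(-45) = 6525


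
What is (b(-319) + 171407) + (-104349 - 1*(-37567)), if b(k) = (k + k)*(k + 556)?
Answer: -46581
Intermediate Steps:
b(k) = 2*k*(556 + k) (b(k) = (2*k)*(556 + k) = 2*k*(556 + k))
(b(-319) + 171407) + (-104349 - 1*(-37567)) = (2*(-319)*(556 - 319) + 171407) + (-104349 - 1*(-37567)) = (2*(-319)*237 + 171407) + (-104349 + 37567) = (-151206 + 171407) - 66782 = 20201 - 66782 = -46581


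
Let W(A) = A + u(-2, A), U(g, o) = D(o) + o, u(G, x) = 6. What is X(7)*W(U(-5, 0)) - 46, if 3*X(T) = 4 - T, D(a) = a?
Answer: -52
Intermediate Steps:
U(g, o) = 2*o (U(g, o) = o + o = 2*o)
W(A) = 6 + A (W(A) = A + 6 = 6 + A)
X(T) = 4/3 - T/3 (X(T) = (4 - T)/3 = 4/3 - T/3)
X(7)*W(U(-5, 0)) - 46 = (4/3 - ⅓*7)*(6 + 2*0) - 46 = (4/3 - 7/3)*(6 + 0) - 46 = -1*6 - 46 = -6 - 46 = -52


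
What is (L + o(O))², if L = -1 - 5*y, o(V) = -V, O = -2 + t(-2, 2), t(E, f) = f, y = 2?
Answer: 121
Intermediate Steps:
O = 0 (O = -2 + 2 = 0)
L = -11 (L = -1 - 5*2 = -1 - 10 = -11)
(L + o(O))² = (-11 - 1*0)² = (-11 + 0)² = (-11)² = 121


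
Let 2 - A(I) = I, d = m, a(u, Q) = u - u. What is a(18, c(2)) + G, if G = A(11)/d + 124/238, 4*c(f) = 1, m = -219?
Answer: 4883/8687 ≈ 0.56210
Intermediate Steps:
c(f) = 1/4 (c(f) = (1/4)*1 = 1/4)
a(u, Q) = 0
d = -219
A(I) = 2 - I
G = 4883/8687 (G = (2 - 1*11)/(-219) + 124/238 = (2 - 11)*(-1/219) + 124*(1/238) = -9*(-1/219) + 62/119 = 3/73 + 62/119 = 4883/8687 ≈ 0.56210)
a(18, c(2)) + G = 0 + 4883/8687 = 4883/8687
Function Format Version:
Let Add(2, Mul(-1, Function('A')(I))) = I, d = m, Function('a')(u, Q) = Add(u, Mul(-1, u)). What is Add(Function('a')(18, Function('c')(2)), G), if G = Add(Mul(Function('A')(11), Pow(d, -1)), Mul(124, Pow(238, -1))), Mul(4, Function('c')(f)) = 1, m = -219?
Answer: Rational(4883, 8687) ≈ 0.56210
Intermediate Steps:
Function('c')(f) = Rational(1, 4) (Function('c')(f) = Mul(Rational(1, 4), 1) = Rational(1, 4))
Function('a')(u, Q) = 0
d = -219
Function('A')(I) = Add(2, Mul(-1, I))
G = Rational(4883, 8687) (G = Add(Mul(Add(2, Mul(-1, 11)), Pow(-219, -1)), Mul(124, Pow(238, -1))) = Add(Mul(Add(2, -11), Rational(-1, 219)), Mul(124, Rational(1, 238))) = Add(Mul(-9, Rational(-1, 219)), Rational(62, 119)) = Add(Rational(3, 73), Rational(62, 119)) = Rational(4883, 8687) ≈ 0.56210)
Add(Function('a')(18, Function('c')(2)), G) = Add(0, Rational(4883, 8687)) = Rational(4883, 8687)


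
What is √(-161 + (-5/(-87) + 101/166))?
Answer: I*√33441100890/14442 ≈ 12.662*I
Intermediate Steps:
√(-161 + (-5/(-87) + 101/166)) = √(-161 + (-5*(-1/87) + 101*(1/166))) = √(-161 + (5/87 + 101/166)) = √(-161 + 9617/14442) = √(-2315545/14442) = I*√33441100890/14442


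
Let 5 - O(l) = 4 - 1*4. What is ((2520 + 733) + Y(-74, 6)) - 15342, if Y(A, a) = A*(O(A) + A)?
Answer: -6983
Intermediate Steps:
O(l) = 5 (O(l) = 5 - (4 - 1*4) = 5 - (4 - 4) = 5 - 1*0 = 5 + 0 = 5)
Y(A, a) = A*(5 + A)
((2520 + 733) + Y(-74, 6)) - 15342 = ((2520 + 733) - 74*(5 - 74)) - 15342 = (3253 - 74*(-69)) - 15342 = (3253 + 5106) - 15342 = 8359 - 15342 = -6983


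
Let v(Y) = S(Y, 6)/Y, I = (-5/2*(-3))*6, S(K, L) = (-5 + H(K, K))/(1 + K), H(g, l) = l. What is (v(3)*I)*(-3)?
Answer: 45/2 ≈ 22.500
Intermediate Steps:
S(K, L) = (-5 + K)/(1 + K)
I = 45 (I = (-5*½*(-3))*6 = -5/2*(-3)*6 = (15/2)*6 = 45)
v(Y) = (-5 + Y)/(Y*(1 + Y)) (v(Y) = ((-5 + Y)/(1 + Y))/Y = (-5 + Y)/(Y*(1 + Y)))
(v(3)*I)*(-3) = (((-5 + 3)/(3*(1 + 3)))*45)*(-3) = (((⅓)*(-2)/4)*45)*(-3) = (((⅓)*(¼)*(-2))*45)*(-3) = -⅙*45*(-3) = -15/2*(-3) = 45/2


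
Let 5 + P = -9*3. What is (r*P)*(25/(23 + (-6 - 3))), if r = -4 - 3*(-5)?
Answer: -4400/7 ≈ -628.57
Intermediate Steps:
r = 11 (r = -4 + 15 = 11)
P = -32 (P = -5 - 9*3 = -5 - 27 = -32)
(r*P)*(25/(23 + (-6 - 3))) = (11*(-32))*(25/(23 + (-6 - 3))) = -8800/(23 - 9) = -8800/14 = -352*25/14 = -4400/7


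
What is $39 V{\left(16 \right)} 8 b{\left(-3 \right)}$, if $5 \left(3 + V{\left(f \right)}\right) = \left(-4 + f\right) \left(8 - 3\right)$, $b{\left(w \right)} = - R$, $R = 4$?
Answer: $-11232$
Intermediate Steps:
$b{\left(w \right)} = -4$ ($b{\left(w \right)} = \left(-1\right) 4 = -4$)
$V{\left(f \right)} = -7 + f$ ($V{\left(f \right)} = -3 + \frac{\left(-4 + f\right) \left(8 - 3\right)}{5} = -3 + \frac{\left(-4 + f\right) 5}{5} = -3 + \frac{-20 + 5 f}{5} = -3 + \left(-4 + f\right) = -7 + f$)
$39 V{\left(16 \right)} 8 b{\left(-3 \right)} = 39 \left(-7 + 16\right) 8 \left(-4\right) = 39 \cdot 9 \left(-32\right) = 351 \left(-32\right) = -11232$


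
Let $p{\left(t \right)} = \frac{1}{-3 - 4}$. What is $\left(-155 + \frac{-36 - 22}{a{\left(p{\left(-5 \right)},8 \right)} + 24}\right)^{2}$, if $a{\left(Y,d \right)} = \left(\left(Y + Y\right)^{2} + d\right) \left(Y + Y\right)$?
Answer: $\frac{344037383209}{13838400} \approx 24861.0$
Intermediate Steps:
$p{\left(t \right)} = - \frac{1}{7}$ ($p{\left(t \right)} = \frac{1}{-7} = - \frac{1}{7}$)
$a{\left(Y,d \right)} = 2 Y \left(d + 4 Y^{2}\right)$ ($a{\left(Y,d \right)} = \left(\left(2 Y\right)^{2} + d\right) 2 Y = \left(4 Y^{2} + d\right) 2 Y = \left(d + 4 Y^{2}\right) 2 Y = 2 Y \left(d + 4 Y^{2}\right)$)
$\left(-155 + \frac{-36 - 22}{a{\left(p{\left(-5 \right)},8 \right)} + 24}\right)^{2} = \left(-155 + \frac{-36 - 22}{2 \left(- \frac{1}{7}\right) \left(8 + 4 \left(- \frac{1}{7}\right)^{2}\right) + 24}\right)^{2} = \left(-155 - \frac{58}{2 \left(- \frac{1}{7}\right) \left(8 + 4 \cdot \frac{1}{49}\right) + 24}\right)^{2} = \left(-155 - \frac{58}{2 \left(- \frac{1}{7}\right) \left(8 + \frac{4}{49}\right) + 24}\right)^{2} = \left(-155 - \frac{58}{2 \left(- \frac{1}{7}\right) \frac{396}{49} + 24}\right)^{2} = \left(-155 - \frac{58}{- \frac{792}{343} + 24}\right)^{2} = \left(-155 - \frac{58}{\frac{7440}{343}}\right)^{2} = \left(-155 - \frac{9947}{3720}\right)^{2} = \left(- \frac{586547}{3720}\right)^{2} = \frac{344037383209}{13838400}$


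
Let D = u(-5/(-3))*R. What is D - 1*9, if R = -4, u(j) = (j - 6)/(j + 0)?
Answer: 7/5 ≈ 1.4000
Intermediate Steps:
u(j) = (-6 + j)/j
D = 52/5 (D = ((-6 - 5/(-3))/((-5/(-3))))*(-4) = ((-6 - 5*(-⅓))/((-5*(-⅓))))*(-4) = ((-6 + 5/3)/(5/3))*(-4) = ((⅗)*(-13/3))*(-4) = -13/5*(-4) = 52/5 ≈ 10.400)
D - 1*9 = 52/5 - 1*9 = 52/5 - 9 = 7/5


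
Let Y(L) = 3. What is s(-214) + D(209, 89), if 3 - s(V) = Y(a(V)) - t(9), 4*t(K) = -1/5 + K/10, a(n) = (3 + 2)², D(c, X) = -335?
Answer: -13393/40 ≈ -334.83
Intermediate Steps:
a(n) = 25 (a(n) = 5² = 25)
t(K) = -1/20 + K/40 (t(K) = (-1/5 + K/10)/4 = (-1*⅕ + K*(⅒))/4 = (-⅕ + K/10)/4 = -1/20 + K/40)
s(V) = 7/40 (s(V) = 3 - (3 - (-1/20 + (1/40)*9)) = 3 - (3 - (-1/20 + 9/40)) = 3 - (3 - 1*7/40) = 3 - (3 - 7/40) = 3 - 1*113/40 = 3 - 113/40 = 7/40)
s(-214) + D(209, 89) = 7/40 - 335 = -13393/40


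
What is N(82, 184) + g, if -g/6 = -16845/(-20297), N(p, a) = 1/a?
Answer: -18576583/3734648 ≈ -4.9741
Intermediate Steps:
g = -101070/20297 (g = -(-101070)/(-20297) = -(-101070)*(-1)/20297 = -6*16845/20297 = -101070/20297 ≈ -4.9796)
N(82, 184) + g = 1/184 - 101070/20297 = -18576583/3734648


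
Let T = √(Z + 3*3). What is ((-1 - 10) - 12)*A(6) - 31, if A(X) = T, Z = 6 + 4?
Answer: -31 - 23*√19 ≈ -131.25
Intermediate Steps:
Z = 10
T = √19 (T = √(10 + 3*3) = √(10 + 9) = √19 ≈ 4.3589)
A(X) = √19
((-1 - 10) - 12)*A(6) - 31 = ((-1 - 10) - 12)*√19 - 31 = (-11 - 12)*√19 - 31 = -23*√19 - 31 = -31 - 23*√19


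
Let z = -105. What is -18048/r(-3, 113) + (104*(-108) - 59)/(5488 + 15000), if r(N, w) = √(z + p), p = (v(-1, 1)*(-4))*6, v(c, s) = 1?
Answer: -11291/20488 + 6016*I*√129/43 ≈ -0.5511 + 1589.0*I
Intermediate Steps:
p = -24 (p = (1*(-4))*6 = -4*6 = -24)
r(N, w) = I*√129 (r(N, w) = √(-105 - 24) = √(-129) = I*√129)
-18048/r(-3, 113) + (104*(-108) - 59)/(5488 + 15000) = -18048*(-I*√129/129) + (104*(-108) - 59)/(5488 + 15000) = -(-6016)*I*√129/43 + (-11232 - 59)/20488 = 6016*I*√129/43 - 11291*1/20488 = 6016*I*√129/43 - 11291/20488 = -11291/20488 + 6016*I*√129/43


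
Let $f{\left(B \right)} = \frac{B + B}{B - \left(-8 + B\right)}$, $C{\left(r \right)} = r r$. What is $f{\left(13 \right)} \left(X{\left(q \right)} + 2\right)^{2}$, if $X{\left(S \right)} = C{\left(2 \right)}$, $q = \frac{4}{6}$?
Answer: $117$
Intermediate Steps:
$C{\left(r \right)} = r^{2}$
$q = \frac{2}{3}$ ($q = 4 \cdot \frac{1}{6} = \frac{2}{3} \approx 0.66667$)
$X{\left(S \right)} = 4$ ($X{\left(S \right)} = 2^{2} = 4$)
$f{\left(B \right)} = \frac{B}{4}$ ($f{\left(B \right)} = \frac{2 B}{8} = 2 B \frac{1}{8} = \frac{B}{4}$)
$f{\left(13 \right)} \left(X{\left(q \right)} + 2\right)^{2} = \frac{1}{4} \cdot 13 \left(4 + 2\right)^{2} = \frac{13 \cdot 6^{2}}{4} = \frac{13}{4} \cdot 36 = 117$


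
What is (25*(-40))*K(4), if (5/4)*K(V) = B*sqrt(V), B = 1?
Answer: -1600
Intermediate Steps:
K(V) = 4*sqrt(V)/5 (K(V) = 4*(1*sqrt(V))/5 = 4*sqrt(V)/5)
(25*(-40))*K(4) = (25*(-40))*(4*sqrt(4)/5) = -800*2 = -1000*8/5 = -1600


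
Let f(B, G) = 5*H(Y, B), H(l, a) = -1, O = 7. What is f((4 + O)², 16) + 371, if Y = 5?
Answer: 366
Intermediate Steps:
f(B, G) = -5 (f(B, G) = 5*(-1) = -5)
f((4 + O)², 16) + 371 = -5 + 371 = 366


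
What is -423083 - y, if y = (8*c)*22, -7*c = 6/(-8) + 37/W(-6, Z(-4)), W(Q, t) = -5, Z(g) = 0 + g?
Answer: -14815077/35 ≈ -4.2329e+5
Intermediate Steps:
Z(g) = g
c = 163/140 (c = -(6/(-8) + 37/(-5))/7 = -(6*(-⅛) + 37*(-⅕))/7 = -(-¾ - 37/5)/7 = -⅐*(-163/20) = 163/140 ≈ 1.1643)
y = 7172/35 (y = (8*(163/140))*22 = (326/35)*22 = 7172/35 ≈ 204.91)
-423083 - y = -423083 - 1*7172/35 = -423083 - 7172/35 = -14815077/35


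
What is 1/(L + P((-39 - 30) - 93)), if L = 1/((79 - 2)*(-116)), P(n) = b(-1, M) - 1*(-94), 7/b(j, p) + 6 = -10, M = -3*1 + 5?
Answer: 35728/3342797 ≈ 0.010688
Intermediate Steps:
M = 2 (M = -3 + 5 = 2)
b(j, p) = -7/16 (b(j, p) = 7/(-6 - 10) = 7/(-16) = 7*(-1/16) = -7/16)
P(n) = 1497/16 (P(n) = -7/16 - 1*(-94) = -7/16 + 94 = 1497/16)
L = -1/8932 (L = 1/(77*(-116)) = 1/(-8932) = -1/8932 ≈ -0.00011196)
1/(L + P((-39 - 30) - 93)) = 1/(-1/8932 + 1497/16) = 1/(3342797/35728) = 35728/3342797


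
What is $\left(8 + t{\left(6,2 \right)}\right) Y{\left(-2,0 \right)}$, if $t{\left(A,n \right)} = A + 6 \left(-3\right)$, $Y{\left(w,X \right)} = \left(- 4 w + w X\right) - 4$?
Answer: $-16$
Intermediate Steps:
$Y{\left(w,X \right)} = -4 - 4 w + X w$ ($Y{\left(w,X \right)} = \left(- 4 w + X w\right) - 4 = -4 - 4 w + X w$)
$t{\left(A,n \right)} = -18 + A$ ($t{\left(A,n \right)} = A - 18 = -18 + A$)
$\left(8 + t{\left(6,2 \right)}\right) Y{\left(-2,0 \right)} = \left(8 + \left(-18 + 6\right)\right) \left(-4 - -8 + 0 \left(-2\right)\right) = \left(8 - 12\right) \left(-4 + 8 + 0\right) = \left(-4\right) 4 = -16$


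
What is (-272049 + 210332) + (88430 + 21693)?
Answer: 48406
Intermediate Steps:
(-272049 + 210332) + (88430 + 21693) = -61717 + 110123 = 48406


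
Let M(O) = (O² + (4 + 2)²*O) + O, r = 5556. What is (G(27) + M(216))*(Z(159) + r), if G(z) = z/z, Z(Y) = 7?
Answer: 304012387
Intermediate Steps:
G(z) = 1
M(O) = O² + 37*O (M(O) = (O² + 6²*O) + O = (O² + 36*O) + O = O² + 37*O)
(G(27) + M(216))*(Z(159) + r) = (1 + 216*(37 + 216))*(7 + 5556) = (1 + 216*253)*5563 = (1 + 54648)*5563 = 54649*5563 = 304012387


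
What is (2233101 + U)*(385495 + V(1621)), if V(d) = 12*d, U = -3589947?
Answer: -549450717162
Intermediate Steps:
(2233101 + U)*(385495 + V(1621)) = (2233101 - 3589947)*(385495 + 12*1621) = -1356846*(385495 + 19452) = -1356846*404947 = -549450717162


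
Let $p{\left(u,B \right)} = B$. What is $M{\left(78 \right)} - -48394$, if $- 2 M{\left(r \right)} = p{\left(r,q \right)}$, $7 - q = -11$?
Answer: $48385$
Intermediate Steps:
$q = 18$ ($q = 7 - -11 = 7 + 11 = 18$)
$M{\left(r \right)} = -9$ ($M{\left(r \right)} = \left(- \frac{1}{2}\right) 18 = -9$)
$M{\left(78 \right)} - -48394 = -9 - -48394 = -9 + 48394 = 48385$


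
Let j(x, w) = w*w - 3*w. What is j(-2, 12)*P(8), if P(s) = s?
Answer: 864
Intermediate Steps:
j(x, w) = w**2 - 3*w
j(-2, 12)*P(8) = (12*(-3 + 12))*8 = (12*9)*8 = 108*8 = 864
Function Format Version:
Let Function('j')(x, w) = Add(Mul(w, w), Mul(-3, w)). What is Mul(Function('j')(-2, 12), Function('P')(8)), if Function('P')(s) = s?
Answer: 864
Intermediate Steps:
Function('j')(x, w) = Add(Pow(w, 2), Mul(-3, w))
Mul(Function('j')(-2, 12), Function('P')(8)) = Mul(Mul(12, Add(-3, 12)), 8) = Mul(Mul(12, 9), 8) = Mul(108, 8) = 864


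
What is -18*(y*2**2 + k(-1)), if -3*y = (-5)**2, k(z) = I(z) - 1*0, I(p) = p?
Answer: 618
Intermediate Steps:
k(z) = z (k(z) = z - 1*0 = z + 0 = z)
y = -25/3 (y = -1/3*(-5)**2 = -1/3*25 = -25/3 ≈ -8.3333)
-18*(y*2**2 + k(-1)) = -18*(-25/3*2**2 - 1) = -18*(-25/3*4 - 1) = -18*(-100/3 - 1) = -18*(-103/3) = 618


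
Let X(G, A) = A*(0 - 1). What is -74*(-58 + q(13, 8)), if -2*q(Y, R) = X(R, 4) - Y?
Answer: 3663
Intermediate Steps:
X(G, A) = -A (X(G, A) = A*(-1) = -A)
q(Y, R) = 2 + Y/2 (q(Y, R) = -(-1*4 - Y)/2 = -(-4 - Y)/2 = 2 + Y/2)
-74*(-58 + q(13, 8)) = -74*(-58 + (2 + (½)*13)) = -74*(-58 + (2 + 13/2)) = -74*(-58 + 17/2) = -74*(-99/2) = 3663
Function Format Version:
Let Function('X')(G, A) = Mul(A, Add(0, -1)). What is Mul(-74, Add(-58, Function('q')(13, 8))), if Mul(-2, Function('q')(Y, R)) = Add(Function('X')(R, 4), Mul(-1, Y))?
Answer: 3663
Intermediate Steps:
Function('X')(G, A) = Mul(-1, A) (Function('X')(G, A) = Mul(A, -1) = Mul(-1, A))
Function('q')(Y, R) = Add(2, Mul(Rational(1, 2), Y)) (Function('q')(Y, R) = Mul(Rational(-1, 2), Add(Mul(-1, 4), Mul(-1, Y))) = Mul(Rational(-1, 2), Add(-4, Mul(-1, Y))) = Add(2, Mul(Rational(1, 2), Y)))
Mul(-74, Add(-58, Function('q')(13, 8))) = Mul(-74, Add(-58, Add(2, Mul(Rational(1, 2), 13)))) = Mul(-74, Add(-58, Add(2, Rational(13, 2)))) = Mul(-74, Add(-58, Rational(17, 2))) = Mul(-74, Rational(-99, 2)) = 3663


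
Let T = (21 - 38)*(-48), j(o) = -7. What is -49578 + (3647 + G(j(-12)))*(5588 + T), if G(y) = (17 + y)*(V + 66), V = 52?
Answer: 30862530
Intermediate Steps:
G(y) = 2006 + 118*y (G(y) = (17 + y)*(52 + 66) = (17 + y)*118 = 2006 + 118*y)
T = 816 (T = -17*(-48) = 816)
-49578 + (3647 + G(j(-12)))*(5588 + T) = -49578 + (3647 + (2006 + 118*(-7)))*(5588 + 816) = -49578 + (3647 + (2006 - 826))*6404 = -49578 + (3647 + 1180)*6404 = -49578 + 4827*6404 = -49578 + 30912108 = 30862530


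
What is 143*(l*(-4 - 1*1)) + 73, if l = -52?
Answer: 37253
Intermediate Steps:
143*(l*(-4 - 1*1)) + 73 = 143*(-52*(-4 - 1*1)) + 73 = 143*(-52*(-4 - 1)) + 73 = 143*(-52*(-5)) + 73 = 143*260 + 73 = 37180 + 73 = 37253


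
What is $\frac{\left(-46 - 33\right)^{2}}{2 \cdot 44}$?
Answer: $\frac{6241}{88} \approx 70.92$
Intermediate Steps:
$\frac{\left(-46 - 33\right)^{2}}{2 \cdot 44} = \frac{\left(-79\right)^{2}}{88} = 6241 \cdot \frac{1}{88} = \frac{6241}{88}$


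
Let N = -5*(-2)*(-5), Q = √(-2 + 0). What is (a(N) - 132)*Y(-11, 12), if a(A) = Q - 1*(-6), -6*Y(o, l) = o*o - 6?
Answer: 2415 - 115*I*√2/6 ≈ 2415.0 - 27.106*I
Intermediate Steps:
Q = I*√2 (Q = √(-2) = I*√2 ≈ 1.4142*I)
Y(o, l) = 1 - o²/6 (Y(o, l) = -(o*o - 6)/6 = -(o² - 6)/6 = -(-6 + o²)/6 = 1 - o²/6)
N = -50 (N = 10*(-5) = -50)
a(A) = 6 + I*√2 (a(A) = I*√2 - 1*(-6) = I*√2 + 6 = 6 + I*√2)
(a(N) - 132)*Y(-11, 12) = ((6 + I*√2) - 132)*(1 - ⅙*(-11)²) = (-126 + I*√2)*(1 - ⅙*121) = (-126 + I*√2)*(1 - 121/6) = (-126 + I*√2)*(-115/6) = 2415 - 115*I*√2/6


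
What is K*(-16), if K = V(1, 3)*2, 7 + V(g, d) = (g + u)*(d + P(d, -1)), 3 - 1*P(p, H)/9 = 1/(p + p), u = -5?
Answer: 3872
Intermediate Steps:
P(p, H) = 27 - 9/(2*p) (P(p, H) = 27 - 9/(p + p) = 27 - 9*1/(2*p) = 27 - 9/(2*p))
V(g, d) = -7 + (-5 + g)*(27 + d - 9/(2*d)) (V(g, d) = -7 + (g - 5)*(d + (27 - 9/(2*d))) = -7 + (-5 + g)*(27 + d - 9/(2*d)))
K = -242 (K = (-142 - 5*3 + 27*1 + (45/2)/3 + 3*1 - 9/2*1/3)*2 = (-142 - 15 + 27 + (45/2)*(⅓) + 3 - 9/2*1*⅓)*2 = (-142 - 15 + 27 + 15/2 + 3 - 3/2)*2 = -121*2 = -242)
K*(-16) = -242*(-16) = 3872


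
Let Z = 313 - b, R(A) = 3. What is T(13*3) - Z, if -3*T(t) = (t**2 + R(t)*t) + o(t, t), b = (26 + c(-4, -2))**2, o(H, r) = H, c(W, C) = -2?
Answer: -296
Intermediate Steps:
b = 576 (b = (26 - 2)**2 = 24**2 = 576)
Z = -263 (Z = 313 - 1*576 = 313 - 576 = -263)
T(t) = -4*t/3 - t**2/3 (T(t) = -((t**2 + 3*t) + t)/3 = -(t**2 + 4*t)/3 = -4*t/3 - t**2/3)
T(13*3) - Z = (13*3)*(-4 - 13*3)/3 - 1*(-263) = (1/3)*39*(-4 - 1*39) + 263 = (1/3)*39*(-4 - 39) + 263 = (1/3)*39*(-43) + 263 = -559 + 263 = -296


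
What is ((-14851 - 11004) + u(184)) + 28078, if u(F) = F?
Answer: 2407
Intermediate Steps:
((-14851 - 11004) + u(184)) + 28078 = ((-14851 - 11004) + 184) + 28078 = (-25855 + 184) + 28078 = -25671 + 28078 = 2407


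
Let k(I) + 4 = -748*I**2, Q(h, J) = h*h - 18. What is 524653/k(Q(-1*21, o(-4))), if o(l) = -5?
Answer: -524653/133838896 ≈ -0.0039200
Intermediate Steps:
Q(h, J) = -18 + h**2 (Q(h, J) = h**2 - 18 = -18 + h**2)
k(I) = -4 - 748*I**2
524653/k(Q(-1*21, o(-4))) = 524653/(-4 - 748*(-18 + (-1*21)**2)**2) = 524653/(-4 - 748*(-18 + (-21)**2)**2) = 524653/(-4 - 748*(-18 + 441)**2) = 524653/(-4 - 748*423**2) = 524653/(-4 - 748*178929) = 524653/(-4 - 133838892) = 524653/(-133838896) = 524653*(-1/133838896) = -524653/133838896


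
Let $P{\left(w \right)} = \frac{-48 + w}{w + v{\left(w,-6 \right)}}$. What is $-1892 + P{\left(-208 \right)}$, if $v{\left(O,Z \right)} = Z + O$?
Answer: $- \frac{399084}{211} \approx -1891.4$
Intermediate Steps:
$v{\left(O,Z \right)} = O + Z$
$P{\left(w \right)} = \frac{-48 + w}{-6 + 2 w}$ ($P{\left(w \right)} = \frac{-48 + w}{w + \left(w - 6\right)} = \frac{-48 + w}{w + \left(-6 + w\right)} = \frac{-48 + w}{-6 + 2 w}$)
$-1892 + P{\left(-208 \right)} = -1892 + \frac{-48 - 208}{2 \left(-3 - 208\right)} = -1892 + \frac{1}{2} \frac{1}{-211} \left(-256\right) = -1892 + \frac{1}{2} \left(- \frac{1}{211}\right) \left(-256\right) = -1892 + \frac{128}{211} = - \frac{399084}{211}$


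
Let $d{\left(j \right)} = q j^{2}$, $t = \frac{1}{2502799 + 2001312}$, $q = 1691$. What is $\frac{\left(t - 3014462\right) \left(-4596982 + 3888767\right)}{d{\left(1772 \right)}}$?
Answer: $\frac{506093102383442285}{1258712446205936} \approx 402.07$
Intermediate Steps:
$t = \frac{1}{4504111} \approx 2.2202 \cdot 10^{-7}$
$d{\left(j \right)} = 1691 j^{2}$
$\frac{\left(t - 3014462\right) \left(-4596982 + 3888767\right)}{d{\left(1772 \right)}} = \frac{\left(\frac{1}{4504111} - 3014462\right) \left(-4596982 + 3888767\right)}{1691 \cdot 1772^{2}} = \frac{\left(- \frac{13577471453281}{4504111}\right) \left(-708215\right)}{1691 \cdot 3139984} = \frac{9615768945285403415}{4504111 \cdot 5309712944} = \frac{9615768945285403415}{4504111} \cdot \frac{1}{5309712944} = \frac{506093102383442285}{1258712446205936}$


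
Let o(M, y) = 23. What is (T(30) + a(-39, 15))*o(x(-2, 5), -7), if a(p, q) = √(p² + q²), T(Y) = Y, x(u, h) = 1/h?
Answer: 690 + 69*√194 ≈ 1651.1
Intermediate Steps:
(T(30) + a(-39, 15))*o(x(-2, 5), -7) = (30 + √((-39)² + 15²))*23 = (30 + √(1521 + 225))*23 = (30 + √1746)*23 = (30 + 3*√194)*23 = 690 + 69*√194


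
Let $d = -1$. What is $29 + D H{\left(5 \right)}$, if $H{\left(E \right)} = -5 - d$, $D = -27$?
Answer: $137$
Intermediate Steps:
$H{\left(E \right)} = -4$ ($H{\left(E \right)} = -5 - -1 = -5 + 1 = -4$)
$29 + D H{\left(5 \right)} = 29 - -108 = 29 + 108 = 137$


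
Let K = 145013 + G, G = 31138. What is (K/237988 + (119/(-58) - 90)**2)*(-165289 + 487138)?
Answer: 136472458952207268/50036977 ≈ 2.7274e+9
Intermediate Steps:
K = 176151 (K = 145013 + 31138 = 176151)
(K/237988 + (119/(-58) - 90)**2)*(-165289 + 487138) = (176151/237988 + (119/(-58) - 90)**2)*(-165289 + 487138) = (176151*(1/237988) + (119*(-1/58) - 90)**2)*321849 = (176151/237988 + (-119/58 - 90)**2)*321849 = (176151/237988 + (-5339/58)**2)*321849 = (176151/237988 + 28504921/3364)*321849 = (424026356932/50036977)*321849 = 136472458952207268/50036977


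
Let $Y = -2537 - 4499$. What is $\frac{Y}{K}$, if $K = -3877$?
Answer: $\frac{7036}{3877} \approx 1.8148$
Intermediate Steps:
$Y = -7036$
$\frac{Y}{K} = - \frac{7036}{-3877} = \left(-7036\right) \left(- \frac{1}{3877}\right) = \frac{7036}{3877}$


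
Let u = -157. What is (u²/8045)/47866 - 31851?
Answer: -12265245801821/385081970 ≈ -31851.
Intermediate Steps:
(u²/8045)/47866 - 31851 = ((-157)²/8045)/47866 - 31851 = (24649*(1/8045))*(1/47866) - 31851 = (24649/8045)*(1/47866) - 31851 = 24649/385081970 - 31851 = -12265245801821/385081970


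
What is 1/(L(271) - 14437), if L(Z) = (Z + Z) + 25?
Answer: -1/13870 ≈ -7.2098e-5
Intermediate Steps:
L(Z) = 25 + 2*Z (L(Z) = 2*Z + 25 = 25 + 2*Z)
1/(L(271) - 14437) = 1/((25 + 2*271) - 14437) = 1/((25 + 542) - 14437) = 1/(567 - 14437) = 1/(-13870) = -1/13870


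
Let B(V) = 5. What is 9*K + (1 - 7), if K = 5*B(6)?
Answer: 219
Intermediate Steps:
K = 25 (K = 5*5 = 25)
9*K + (1 - 7) = 9*25 + (1 - 7) = 225 - 6 = 219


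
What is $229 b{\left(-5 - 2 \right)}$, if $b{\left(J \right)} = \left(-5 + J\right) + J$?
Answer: $-4351$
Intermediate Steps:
$b{\left(J \right)} = -5 + 2 J$
$229 b{\left(-5 - 2 \right)} = 229 \left(-5 + 2 \left(-5 - 2\right)\right) = 229 \left(-5 + 2 \left(-7\right)\right) = 229 \left(-5 - 14\right) = 229 \left(-19\right) = -4351$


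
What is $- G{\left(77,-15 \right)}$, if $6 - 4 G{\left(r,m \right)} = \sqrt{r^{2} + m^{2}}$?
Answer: $- \frac{3}{2} + \frac{\sqrt{6154}}{4} \approx 18.112$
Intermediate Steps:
$G{\left(r,m \right)} = \frac{3}{2} - \frac{\sqrt{m^{2} + r^{2}}}{4}$ ($G{\left(r,m \right)} = \frac{3}{2} - \frac{\sqrt{r^{2} + m^{2}}}{4} = \frac{3}{2} - \frac{\sqrt{m^{2} + r^{2}}}{4}$)
$- G{\left(77,-15 \right)} = - (\frac{3}{2} - \frac{\sqrt{\left(-15\right)^{2} + 77^{2}}}{4}) = - (\frac{3}{2} - \frac{\sqrt{225 + 5929}}{4}) = - (\frac{3}{2} - \frac{\sqrt{6154}}{4}) = - \frac{3}{2} + \frac{\sqrt{6154}}{4}$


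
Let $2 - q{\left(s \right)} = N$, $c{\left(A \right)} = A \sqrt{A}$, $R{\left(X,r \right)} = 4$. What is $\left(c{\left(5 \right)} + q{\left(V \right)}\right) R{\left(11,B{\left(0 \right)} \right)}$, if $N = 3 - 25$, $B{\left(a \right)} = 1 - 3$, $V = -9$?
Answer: $96 + 20 \sqrt{5} \approx 140.72$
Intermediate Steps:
$B{\left(a \right)} = -2$
$c{\left(A \right)} = A^{\frac{3}{2}}$
$N = -22$ ($N = 3 - 25 = -22$)
$q{\left(s \right)} = 24$ ($q{\left(s \right)} = 2 - -22 = 2 + 22 = 24$)
$\left(c{\left(5 \right)} + q{\left(V \right)}\right) R{\left(11,B{\left(0 \right)} \right)} = \left(5^{\frac{3}{2}} + 24\right) 4 = \left(5 \sqrt{5} + 24\right) 4 = \left(24 + 5 \sqrt{5}\right) 4 = 96 + 20 \sqrt{5}$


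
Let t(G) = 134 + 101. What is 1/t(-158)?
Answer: 1/235 ≈ 0.0042553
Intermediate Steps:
t(G) = 235
1/t(-158) = 1/235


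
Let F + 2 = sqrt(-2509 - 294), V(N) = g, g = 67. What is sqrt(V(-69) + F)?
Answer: sqrt(65 + I*sqrt(2803)) ≈ 8.6265 + 3.0686*I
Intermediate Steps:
V(N) = 67
F = -2 + I*sqrt(2803) (F = -2 + sqrt(-2509 - 294) = -2 + sqrt(-2803) = -2 + I*sqrt(2803) ≈ -2.0 + 52.943*I)
sqrt(V(-69) + F) = sqrt(67 + (-2 + I*sqrt(2803))) = sqrt(65 + I*sqrt(2803))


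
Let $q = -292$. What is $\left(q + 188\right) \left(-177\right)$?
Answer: $18408$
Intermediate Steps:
$\left(q + 188\right) \left(-177\right) = \left(-292 + 188\right) \left(-177\right) = \left(-104\right) \left(-177\right) = 18408$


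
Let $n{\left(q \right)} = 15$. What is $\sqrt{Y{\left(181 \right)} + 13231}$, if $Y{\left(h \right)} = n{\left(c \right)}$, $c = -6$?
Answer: $\sqrt{13246} \approx 115.09$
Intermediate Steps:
$Y{\left(h \right)} = 15$
$\sqrt{Y{\left(181 \right)} + 13231} = \sqrt{15 + 13231} = \sqrt{13246}$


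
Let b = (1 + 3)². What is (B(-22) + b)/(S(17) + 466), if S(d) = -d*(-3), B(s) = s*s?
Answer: 500/517 ≈ 0.96712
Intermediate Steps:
b = 16 (b = 4² = 16)
B(s) = s²
S(d) = 3*d
(B(-22) + b)/(S(17) + 466) = ((-22)² + 16)/(3*17 + 466) = (484 + 16)/(51 + 466) = 500/517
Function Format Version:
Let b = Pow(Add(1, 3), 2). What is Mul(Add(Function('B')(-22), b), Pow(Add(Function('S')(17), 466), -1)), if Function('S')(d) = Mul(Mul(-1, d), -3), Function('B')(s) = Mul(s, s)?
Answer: Rational(500, 517) ≈ 0.96712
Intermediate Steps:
b = 16 (b = Pow(4, 2) = 16)
Function('B')(s) = Pow(s, 2)
Function('S')(d) = Mul(3, d)
Mul(Add(Function('B')(-22), b), Pow(Add(Function('S')(17), 466), -1)) = Mul(Add(Pow(-22, 2), 16), Pow(Add(Mul(3, 17), 466), -1)) = Mul(Add(484, 16), Pow(Add(51, 466), -1)) = Mul(500, Pow(517, -1)) = Mul(500, Rational(1, 517)) = Rational(500, 517)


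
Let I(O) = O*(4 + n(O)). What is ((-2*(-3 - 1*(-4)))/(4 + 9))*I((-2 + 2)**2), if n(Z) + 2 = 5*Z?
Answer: 0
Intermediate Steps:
n(Z) = -2 + 5*Z
I(O) = O*(2 + 5*O) (I(O) = O*(4 + (-2 + 5*O)) = O*(2 + 5*O))
((-2*(-3 - 1*(-4)))/(4 + 9))*I((-2 + 2)**2) = ((-2*(-3 - 1*(-4)))/(4 + 9))*((-2 + 2)**2*(2 + 5*(-2 + 2)**2)) = (-2*(-3 + 4)/13)*(0**2*(2 + 5*0**2)) = (-2*1*(1/13))*(0*(2 + 5*0)) = (-2*1/13)*(0*(2 + 0)) = -0*2 = -2/13*0 = 0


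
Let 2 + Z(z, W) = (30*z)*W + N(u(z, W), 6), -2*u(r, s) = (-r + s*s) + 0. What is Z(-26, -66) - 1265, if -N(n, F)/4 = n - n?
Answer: 50213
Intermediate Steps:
u(r, s) = r/2 - s²/2 (u(r, s) = -((-r + s*s) + 0)/2 = -((-r + s²) + 0)/2 = -((s² - r) + 0)/2 = -(s² - r)/2 = r/2 - s²/2)
N(n, F) = 0 (N(n, F) = -4*(n - n) = -4*0 = 0)
Z(z, W) = -2 + 30*W*z (Z(z, W) = -2 + ((30*z)*W + 0) = -2 + (30*W*z + 0) = -2 + 30*W*z)
Z(-26, -66) - 1265 = (-2 + 30*(-66)*(-26)) - 1265 = (-2 + 51480) - 1265 = 51478 - 1265 = 50213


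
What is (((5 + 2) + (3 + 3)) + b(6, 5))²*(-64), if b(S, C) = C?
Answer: -20736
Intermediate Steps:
(((5 + 2) + (3 + 3)) + b(6, 5))²*(-64) = (((5 + 2) + (3 + 3)) + 5)²*(-64) = ((7 + 6) + 5)²*(-64) = (13 + 5)²*(-64) = 18²*(-64) = 324*(-64) = -20736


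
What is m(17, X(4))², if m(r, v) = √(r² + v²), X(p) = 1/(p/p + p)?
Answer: 7226/25 ≈ 289.04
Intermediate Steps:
X(p) = 1/(1 + p)
m(17, X(4))² = (√(17² + (1/(1 + 4))²))² = (√(289 + (1/5)²))² = (√(289 + (⅕)²))² = (√(289 + 1/25))² = (√(7226/25))² = (√7226/5)² = 7226/25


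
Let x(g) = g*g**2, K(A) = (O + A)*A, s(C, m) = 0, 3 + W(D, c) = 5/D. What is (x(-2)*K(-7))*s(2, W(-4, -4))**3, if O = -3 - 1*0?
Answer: 0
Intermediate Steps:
O = -3 (O = -3 + 0 = -3)
W(D, c) = -3 + 5/D
K(A) = A*(-3 + A) (K(A) = (-3 + A)*A = A*(-3 + A))
x(g) = g**3
(x(-2)*K(-7))*s(2, W(-4, -4))**3 = ((-2)**3*(-7*(-3 - 7)))*0**3 = -(-56)*(-10)*0 = -8*70*0 = -560*0 = 0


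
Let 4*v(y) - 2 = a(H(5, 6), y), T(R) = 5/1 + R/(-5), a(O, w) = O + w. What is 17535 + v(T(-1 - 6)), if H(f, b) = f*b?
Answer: 87723/5 ≈ 17545.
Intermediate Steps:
H(f, b) = b*f
T(R) = 5 - R/5 (T(R) = 5*1 + R*(-⅕) = 5 - R/5)
v(y) = 8 + y/4 (v(y) = ½ + (6*5 + y)/4 = ½ + (30 + y)/4 = ½ + (15/2 + y/4) = 8 + y/4)
17535 + v(T(-1 - 6)) = 17535 + (8 + (5 - (-1 - 6)/5)/4) = 17535 + (8 + (5 - ⅕*(-7))/4) = 17535 + (8 + (5 + 7/5)/4) = 17535 + (8 + (¼)*(32/5)) = 17535 + (8 + 8/5) = 17535 + 48/5 = 87723/5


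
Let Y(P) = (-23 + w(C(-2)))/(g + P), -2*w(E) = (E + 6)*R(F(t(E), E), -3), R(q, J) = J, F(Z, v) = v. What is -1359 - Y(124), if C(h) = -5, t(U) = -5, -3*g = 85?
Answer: -779937/574 ≈ -1358.8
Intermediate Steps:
g = -85/3 (g = -⅓*85 = -85/3 ≈ -28.333)
w(E) = 9 + 3*E/2 (w(E) = -(E + 6)*(-3)/2 = -(6 + E)*(-3)/2 = -(-18 - 3*E)/2 = 9 + 3*E/2)
Y(P) = -43/(2*(-85/3 + P)) (Y(P) = (-23 + (9 + (3/2)*(-5)))/(-85/3 + P) = (-23 + (9 - 15/2))/(-85/3 + P) = (-23 + 3/2)/(-85/3 + P) = -43/(2*(-85/3 + P)))
-1359 - Y(124) = -1359 - (-129)/(-170 + 6*124) = -1359 - (-129)/(-170 + 744) = -1359 - (-129)/574 = -1359 - 1*(-129/574) = -1359 + 129/574 = -779937/574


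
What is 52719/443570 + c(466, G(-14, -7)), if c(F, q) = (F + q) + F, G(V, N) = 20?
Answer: 422331359/443570 ≈ 952.12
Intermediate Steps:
c(F, q) = q + 2*F
52719/443570 + c(466, G(-14, -7)) = 52719/443570 + (20 + 2*466) = 52719*(1/443570) + (20 + 932) = 52719/443570 + 952 = 422331359/443570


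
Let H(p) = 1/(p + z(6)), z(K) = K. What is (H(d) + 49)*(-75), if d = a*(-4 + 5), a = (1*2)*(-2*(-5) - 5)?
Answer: -58875/16 ≈ -3679.7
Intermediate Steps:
a = 10 (a = 2*(10 - 5) = 2*5 = 10)
d = 10 (d = 10*(-4 + 5) = 10*1 = 10)
H(p) = 1/(6 + p) (H(p) = 1/(p + 6) = 1/(6 + p))
(H(d) + 49)*(-75) = (1/(6 + 10) + 49)*(-75) = (1/16 + 49)*(-75) = (785/16)*(-75) = -58875/16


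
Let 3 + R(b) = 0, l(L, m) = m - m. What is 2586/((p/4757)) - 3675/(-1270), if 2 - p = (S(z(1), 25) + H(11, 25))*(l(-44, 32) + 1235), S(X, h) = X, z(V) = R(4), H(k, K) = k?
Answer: -1558673289/1254506 ≈ -1242.5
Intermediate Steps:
l(L, m) = 0
R(b) = -3 (R(b) = -3 + 0 = -3)
z(V) = -3
p = -9878 (p = 2 - (-3 + 11)*(0 + 1235) = 2 - 8*1235 = 2 - 1*9880 = 2 - 9880 = -9878)
2586/((p/4757)) - 3675/(-1270) = 2586/((-9878/4757)) - 3675/(-1270) = 2586/((-9878*1/4757)) - 3675*(-1/1270) = 2586/(-9878/4757) + 735/254 = 2586*(-4757/9878) + 735/254 = -6150801/4939 + 735/254 = -1558673289/1254506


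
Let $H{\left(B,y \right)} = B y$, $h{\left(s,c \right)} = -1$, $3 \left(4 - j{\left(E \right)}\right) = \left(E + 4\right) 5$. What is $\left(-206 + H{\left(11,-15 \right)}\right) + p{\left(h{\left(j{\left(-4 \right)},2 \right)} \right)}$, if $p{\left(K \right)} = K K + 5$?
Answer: $-365$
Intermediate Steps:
$j{\left(E \right)} = - \frac{8}{3} - \frac{5 E}{3}$ ($j{\left(E \right)} = 4 - \frac{\left(E + 4\right) 5}{3} = 4 - \frac{\left(4 + E\right) 5}{3} = 4 - \frac{20 + 5 E}{3} = 4 - \left(\frac{20}{3} + \frac{5 E}{3}\right) = - \frac{8}{3} - \frac{5 E}{3}$)
$p{\left(K \right)} = 5 + K^{2}$ ($p{\left(K \right)} = K^{2} + 5 = 5 + K^{2}$)
$\left(-206 + H{\left(11,-15 \right)}\right) + p{\left(h{\left(j{\left(-4 \right)},2 \right)} \right)} = \left(-206 + 11 \left(-15\right)\right) + \left(5 + \left(-1\right)^{2}\right) = \left(-206 - 165\right) + \left(5 + 1\right) = -371 + 6 = -365$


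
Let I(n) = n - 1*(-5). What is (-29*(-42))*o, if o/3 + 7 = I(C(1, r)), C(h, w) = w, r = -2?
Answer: -14616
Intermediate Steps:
I(n) = 5 + n (I(n) = n + 5 = 5 + n)
o = -12 (o = -21 + 3*(5 - 2) = -21 + 3*3 = -21 + 9 = -12)
(-29*(-42))*o = -29*(-42)*(-12) = 1218*(-12) = -14616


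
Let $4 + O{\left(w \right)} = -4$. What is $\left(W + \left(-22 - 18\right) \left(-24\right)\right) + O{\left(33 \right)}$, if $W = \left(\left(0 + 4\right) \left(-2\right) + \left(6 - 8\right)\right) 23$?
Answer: $722$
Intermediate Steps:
$O{\left(w \right)} = -8$ ($O{\left(w \right)} = -4 - 4 = -8$)
$W = -230$ ($W = \left(4 \left(-2\right) + \left(6 - 8\right)\right) 23 = \left(-8 - 2\right) 23 = \left(-10\right) 23 = -230$)
$\left(W + \left(-22 - 18\right) \left(-24\right)\right) + O{\left(33 \right)} = \left(-230 + \left(-22 - 18\right) \left(-24\right)\right) - 8 = \left(-230 - -960\right) - 8 = \left(-230 + 960\right) - 8 = 730 - 8 = 722$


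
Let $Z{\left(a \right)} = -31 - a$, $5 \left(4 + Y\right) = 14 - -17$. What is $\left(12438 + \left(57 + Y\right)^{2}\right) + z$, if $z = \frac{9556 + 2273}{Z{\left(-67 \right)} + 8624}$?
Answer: $\frac{690375457}{43300} \approx 15944.0$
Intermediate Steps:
$Y = \frac{11}{5}$ ($Y = -4 + \frac{14 - -17}{5} = -4 + \frac{14 + 17}{5} = -4 + \frac{1}{5} \cdot 31 = -4 + \frac{31}{5} = \frac{11}{5} \approx 2.2$)
$z = \frac{11829}{8660}$ ($z = \frac{9556 + 2273}{\left(-31 - -67\right) + 8624} = \frac{11829}{\left(-31 + 67\right) + 8624} = \frac{11829}{36 + 8624} = \frac{11829}{8660} \approx 1.3659$)
$\left(12438 + \left(57 + Y\right)^{2}\right) + z = \left(12438 + \left(57 + \frac{11}{5}\right)^{2}\right) + \frac{11829}{8660} = \left(12438 + \left(\frac{296}{5}\right)^{2}\right) + \frac{11829}{8660} = \left(12438 + \frac{87616}{25}\right) + \frac{11829}{8660} = \frac{398566}{25} + \frac{11829}{8660} = \frac{690375457}{43300}$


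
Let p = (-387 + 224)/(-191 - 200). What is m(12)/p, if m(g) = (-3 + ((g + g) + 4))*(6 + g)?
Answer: 175950/163 ≈ 1079.4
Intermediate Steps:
m(g) = (1 + 2*g)*(6 + g) (m(g) = (-3 + (2*g + 4))*(6 + g) = (-3 + (4 + 2*g))*(6 + g) = (1 + 2*g)*(6 + g))
p = 163/391 (p = -163/(-391) = -163*(-1/391) = 163/391 ≈ 0.41688)
m(12)/p = (6 + 2*12² + 13*12)/(163/391) = (6 + 2*144 + 156)*(391/163) = (6 + 288 + 156)*(391/163) = 450*(391/163) = 175950/163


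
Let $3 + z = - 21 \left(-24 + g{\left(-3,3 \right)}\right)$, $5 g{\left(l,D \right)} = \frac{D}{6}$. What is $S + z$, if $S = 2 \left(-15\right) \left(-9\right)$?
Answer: $\frac{7689}{10} \approx 768.9$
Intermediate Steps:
$g{\left(l,D \right)} = \frac{D}{30}$ ($g{\left(l,D \right)} = \frac{D \frac{1}{6}}{5} = \frac{\frac{1}{6} D}{5} = \frac{D}{30}$)
$z = \frac{4989}{10}$ ($z = -3 - 21 \left(-24 + \frac{1}{30} \cdot 3\right) = -3 - 21 \left(-24 + \frac{1}{10}\right) = -3 - - \frac{5019}{10} = -3 + \frac{5019}{10} = \frac{4989}{10} \approx 498.9$)
$S = 270$ ($S = \left(-30\right) \left(-9\right) = 270$)
$S + z = 270 + \frac{4989}{10} = \frac{7689}{10}$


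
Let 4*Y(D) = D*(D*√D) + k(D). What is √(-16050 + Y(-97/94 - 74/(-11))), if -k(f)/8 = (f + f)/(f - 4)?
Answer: √(-225706708456670922974592 + 110196418466789226*√6089226)/3748460936 ≈ 126.67*I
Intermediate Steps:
k(f) = -16*f/(-4 + f) (k(f) = -8*(f + f)/(f - 4) = -8*2*f/(-4 + f) = -16*f/(-4 + f))
Y(D) = D^(5/2)/4 - 4*D/(-4 + D) (Y(D) = (D*(D*√D) - 16*D/(-4 + D))/4 = (D*D^(3/2) - 16*D/(-4 + D))/4 = (D^(5/2) - 16*D/(-4 + D))/4 = D^(5/2)/4 - 4*D/(-4 + D))
√(-16050 + Y(-97/94 - 74/(-11))) = √(-16050 + (-16*(-97/94 - 74/(-11)) + (-97/94 - 74/(-11))^(5/2)*(-4 + (-97/94 - 74/(-11))))/(4*(-4 + (-97/94 - 74/(-11))))) = √(-16050 + (-16*(-97*1/94 - 74*(-1/11)) + (-97*1/94 - 74*(-1/11))^(5/2)*(-4 + (-97*1/94 - 74*(-1/11))))/(4*(-4 + (-97*1/94 - 74*(-1/11))))) = √(-16050 + (-16*(-97/94 + 74/11) + (-97/94 + 74/11)^(5/2)*(-4 + (-97/94 + 74/11)))/(4*(-4 + (-97/94 + 74/11)))) = √(-16050 + (-16*5889/1034 + (5889/1034)^(5/2)*(-4 + 5889/1034))/(4*(-4 + 5889/1034))) = √(-16050 + (-47112/517 + (34680321*√6089226/1105507304)*(1753/1034))/(4*(1753/1034))) = √(-16050 + (¼)*(1034/1753)*(-47112/517 + 60794602713*√6089226/1143094552336)) = √(-16050 + (-23556/1753 + 34680321*√6089226/4422029216)) = √(-28159206/1753 + 34680321*√6089226/4422029216)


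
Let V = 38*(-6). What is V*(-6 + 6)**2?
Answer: 0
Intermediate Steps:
V = -228
V*(-6 + 6)**2 = -228*(-6 + 6)**2 = -228*0**2 = -228*0 = 0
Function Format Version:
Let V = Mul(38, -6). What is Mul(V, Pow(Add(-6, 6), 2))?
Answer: 0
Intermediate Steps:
V = -228
Mul(V, Pow(Add(-6, 6), 2)) = Mul(-228, Pow(Add(-6, 6), 2)) = Mul(-228, Pow(0, 2)) = Mul(-228, 0) = 0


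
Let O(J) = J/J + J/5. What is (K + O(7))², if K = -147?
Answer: 522729/25 ≈ 20909.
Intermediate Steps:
O(J) = 1 + J/5 (O(J) = 1 + J*(⅕) = 1 + J/5)
(K + O(7))² = (-147 + (1 + (⅕)*7))² = (-147 + (1 + 7/5))² = (-147 + 12/5)² = (-723/5)² = 522729/25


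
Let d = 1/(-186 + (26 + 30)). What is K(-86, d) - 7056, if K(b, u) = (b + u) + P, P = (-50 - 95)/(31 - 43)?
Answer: -5561341/780 ≈ -7129.9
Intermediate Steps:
d = -1/130 (d = 1/(-186 + 56) = 1/(-130) = -1/130 ≈ -0.0076923)
P = 145/12 (P = -145/(-12) = -145*(-1/12) = 145/12 ≈ 12.083)
K(b, u) = 145/12 + b + u (K(b, u) = (b + u) + 145/12 = 145/12 + b + u)
K(-86, d) - 7056 = (145/12 - 86 - 1/130) - 7056 = -57661/780 - 7056 = -5561341/780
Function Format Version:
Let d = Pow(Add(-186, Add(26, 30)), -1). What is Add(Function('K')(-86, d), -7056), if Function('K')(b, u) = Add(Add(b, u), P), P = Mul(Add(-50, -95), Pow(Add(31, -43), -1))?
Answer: Rational(-5561341, 780) ≈ -7129.9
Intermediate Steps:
d = Rational(-1, 130) (d = Pow(Add(-186, 56), -1) = Pow(-130, -1) = Rational(-1, 130) ≈ -0.0076923)
P = Rational(145, 12) (P = Mul(-145, Pow(-12, -1)) = Mul(-145, Rational(-1, 12)) = Rational(145, 12) ≈ 12.083)
Function('K')(b, u) = Add(Rational(145, 12), b, u) (Function('K')(b, u) = Add(Add(b, u), Rational(145, 12)) = Add(Rational(145, 12), b, u))
Add(Function('K')(-86, d), -7056) = Add(Add(Rational(145, 12), -86, Rational(-1, 130)), -7056) = Add(Rational(-57661, 780), -7056) = Rational(-5561341, 780)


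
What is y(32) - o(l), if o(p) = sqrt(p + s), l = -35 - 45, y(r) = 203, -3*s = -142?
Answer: 203 - 7*I*sqrt(6)/3 ≈ 203.0 - 5.7155*I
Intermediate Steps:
s = 142/3 (s = -1/3*(-142) = 142/3 ≈ 47.333)
l = -80
o(p) = sqrt(142/3 + p) (o(p) = sqrt(p + 142/3) = sqrt(142/3 + p))
y(32) - o(l) = 203 - sqrt(426 + 9*(-80))/3 = 203 - sqrt(426 - 720)/3 = 203 - sqrt(-294)/3 = 203 - 7*I*sqrt(6)/3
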